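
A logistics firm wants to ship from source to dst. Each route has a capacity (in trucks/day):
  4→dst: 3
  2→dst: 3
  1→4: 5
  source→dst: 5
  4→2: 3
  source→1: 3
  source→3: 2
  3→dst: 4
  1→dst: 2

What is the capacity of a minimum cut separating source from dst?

10

Max flow = 10 (via 4 augmenting paths).
In the residual at optimum, the set reachable from source is {source}.
Cut edges: source→3 (cap 2), source→1 (cap 3), source→dst (cap 5). Sum = 10.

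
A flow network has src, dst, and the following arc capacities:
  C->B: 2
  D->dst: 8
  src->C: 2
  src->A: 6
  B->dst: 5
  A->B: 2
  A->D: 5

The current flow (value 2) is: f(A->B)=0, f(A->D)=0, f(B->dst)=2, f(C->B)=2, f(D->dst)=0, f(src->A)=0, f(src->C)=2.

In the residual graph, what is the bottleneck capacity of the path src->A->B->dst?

2

Residual capacities along the path: src->A: 6, A->B: 2, B->dst: 3.
Minimum is 2.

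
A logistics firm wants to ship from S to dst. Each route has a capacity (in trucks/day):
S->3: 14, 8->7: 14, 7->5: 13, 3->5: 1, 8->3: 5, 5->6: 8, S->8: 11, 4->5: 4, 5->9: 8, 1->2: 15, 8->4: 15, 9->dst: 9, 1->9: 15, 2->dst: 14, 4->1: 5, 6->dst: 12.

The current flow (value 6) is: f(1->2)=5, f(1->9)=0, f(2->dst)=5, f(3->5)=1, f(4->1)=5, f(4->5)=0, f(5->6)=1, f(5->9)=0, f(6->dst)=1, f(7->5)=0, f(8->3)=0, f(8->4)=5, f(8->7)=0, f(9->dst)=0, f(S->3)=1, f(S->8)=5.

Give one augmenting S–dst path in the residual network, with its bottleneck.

S->8->4->5->6->dst, bottleneck 4

Residual along S->8->4->5->6->dst: S->8: 6, 8->4: 10, 4->5: 4, 5->6: 7, 6->dst: 11.
Bottleneck = min = 4.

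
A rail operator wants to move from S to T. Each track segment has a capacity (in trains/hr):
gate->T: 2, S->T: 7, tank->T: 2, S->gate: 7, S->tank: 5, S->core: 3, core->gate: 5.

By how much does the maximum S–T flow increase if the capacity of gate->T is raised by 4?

Original max flow = 11.
After raising cap(gate->T), augmenting paths through that edge carry 4 more units.
New max flow = 15. Increase = 4.

4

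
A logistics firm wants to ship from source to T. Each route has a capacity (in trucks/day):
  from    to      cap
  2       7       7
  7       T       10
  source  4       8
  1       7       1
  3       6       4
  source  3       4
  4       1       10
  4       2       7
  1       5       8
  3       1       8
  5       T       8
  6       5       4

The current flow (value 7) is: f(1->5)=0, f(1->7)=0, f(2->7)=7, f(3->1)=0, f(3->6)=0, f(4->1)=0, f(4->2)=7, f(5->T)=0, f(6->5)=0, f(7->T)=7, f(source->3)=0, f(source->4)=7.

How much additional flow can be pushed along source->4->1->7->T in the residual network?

1

Residual capacities along the path: source->4: 1, 4->1: 10, 1->7: 1, 7->T: 3.
Minimum is 1.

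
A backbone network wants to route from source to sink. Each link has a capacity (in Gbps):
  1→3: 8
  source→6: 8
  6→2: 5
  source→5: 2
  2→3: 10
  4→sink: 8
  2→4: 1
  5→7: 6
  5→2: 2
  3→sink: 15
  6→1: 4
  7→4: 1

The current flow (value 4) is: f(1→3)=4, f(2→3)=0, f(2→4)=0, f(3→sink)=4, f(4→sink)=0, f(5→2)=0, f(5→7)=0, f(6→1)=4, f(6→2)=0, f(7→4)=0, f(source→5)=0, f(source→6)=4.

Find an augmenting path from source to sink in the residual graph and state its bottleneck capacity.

source→6→2→3→sink, bottleneck 4

Residual along source→6→2→3→sink: source→6: 4, 6→2: 5, 2→3: 10, 3→sink: 11.
Bottleneck = min = 4.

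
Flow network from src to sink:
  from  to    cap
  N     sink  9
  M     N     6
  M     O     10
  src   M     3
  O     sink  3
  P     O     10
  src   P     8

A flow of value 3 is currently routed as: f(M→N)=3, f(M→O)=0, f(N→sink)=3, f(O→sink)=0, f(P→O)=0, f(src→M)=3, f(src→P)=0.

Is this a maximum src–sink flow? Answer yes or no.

Residual path src→P→O→sink has bottleneck 3 > 0.
Pushing 3 along it raises the flow to 6, so the given flow is not maximum.

No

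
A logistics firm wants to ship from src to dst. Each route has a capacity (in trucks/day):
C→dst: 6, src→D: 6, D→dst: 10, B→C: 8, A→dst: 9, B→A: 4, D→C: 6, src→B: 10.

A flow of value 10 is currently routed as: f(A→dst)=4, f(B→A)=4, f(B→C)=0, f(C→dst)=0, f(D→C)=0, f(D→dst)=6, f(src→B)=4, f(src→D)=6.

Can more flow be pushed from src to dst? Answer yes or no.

Residual path src→B→C→dst has bottleneck 6 > 0.
Pushing 6 along it raises the flow to 16, so the given flow is not maximum.

Yes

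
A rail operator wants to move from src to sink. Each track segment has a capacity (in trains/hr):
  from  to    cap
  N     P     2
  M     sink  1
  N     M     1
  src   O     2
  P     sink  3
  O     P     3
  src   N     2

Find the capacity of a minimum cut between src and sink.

Max flow = 4 (via 3 augmenting paths).
In the residual at optimum, the set reachable from src is {src}.
Cut edges: src->O (cap 2), src->N (cap 2). Sum = 4.

4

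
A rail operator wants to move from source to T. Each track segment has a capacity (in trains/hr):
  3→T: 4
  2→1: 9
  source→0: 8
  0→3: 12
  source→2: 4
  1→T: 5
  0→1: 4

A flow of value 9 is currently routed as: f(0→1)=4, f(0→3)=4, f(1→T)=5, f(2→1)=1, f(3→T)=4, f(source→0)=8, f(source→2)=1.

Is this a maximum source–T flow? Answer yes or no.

Residual reachable from source: {0, 1, 2, 3, source}; T is not reachable.
Saturated cut: 3→T, 1→T with total capacity 9 = current flow value. Flow is maximum.

Yes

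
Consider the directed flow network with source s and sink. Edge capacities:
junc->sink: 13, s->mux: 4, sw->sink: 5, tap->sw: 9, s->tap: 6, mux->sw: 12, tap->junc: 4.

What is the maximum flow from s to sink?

Augment s->mux->sw->sink: bottleneck 4. Total 4.
Augment s->tap->sw->sink: bottleneck 1. Total 5.
Augment s->tap->junc->sink: bottleneck 4. Total 9.
No augmenting path remains in the residual graph.

9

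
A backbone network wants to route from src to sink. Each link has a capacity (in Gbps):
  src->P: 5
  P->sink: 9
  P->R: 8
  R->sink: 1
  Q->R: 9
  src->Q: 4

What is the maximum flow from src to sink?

6

Augment src->P->sink: bottleneck 5. Total 5.
Augment src->Q->R->sink: bottleneck 1. Total 6.
No augmenting path remains in the residual graph.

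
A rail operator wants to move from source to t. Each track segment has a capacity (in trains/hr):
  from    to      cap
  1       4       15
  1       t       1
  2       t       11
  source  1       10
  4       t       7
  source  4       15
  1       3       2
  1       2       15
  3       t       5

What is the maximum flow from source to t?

Augment source→1→t: bottleneck 1. Total 1.
Augment source→4→t: bottleneck 7. Total 8.
Augment source→1→3→t: bottleneck 2. Total 10.
Augment source→1→2→t: bottleneck 7. Total 17.
No augmenting path remains in the residual graph.

17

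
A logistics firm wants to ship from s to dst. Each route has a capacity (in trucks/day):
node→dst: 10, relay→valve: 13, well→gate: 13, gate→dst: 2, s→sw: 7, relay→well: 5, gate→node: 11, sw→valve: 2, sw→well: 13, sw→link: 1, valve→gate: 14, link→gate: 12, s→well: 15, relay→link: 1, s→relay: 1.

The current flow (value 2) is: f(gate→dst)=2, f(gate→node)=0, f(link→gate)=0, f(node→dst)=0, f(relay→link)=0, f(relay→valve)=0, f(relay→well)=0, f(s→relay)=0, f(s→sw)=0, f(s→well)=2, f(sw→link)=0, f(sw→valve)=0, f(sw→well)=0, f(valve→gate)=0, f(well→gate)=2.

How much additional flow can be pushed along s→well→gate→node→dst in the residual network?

10

Residual capacities along the path: s→well: 13, well→gate: 11, gate→node: 11, node→dst: 10.
Minimum is 10.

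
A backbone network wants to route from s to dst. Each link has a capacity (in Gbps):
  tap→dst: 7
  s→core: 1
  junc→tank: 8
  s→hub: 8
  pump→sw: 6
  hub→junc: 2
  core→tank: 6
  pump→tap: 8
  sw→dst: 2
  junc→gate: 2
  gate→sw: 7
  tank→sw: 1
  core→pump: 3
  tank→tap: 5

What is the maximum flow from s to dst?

Augment s→core→tank→sw→dst: bottleneck 1. Total 1.
Augment s→hub→junc→tank→tap→dst: bottleneck 2. Total 3.
No augmenting path remains in the residual graph.

3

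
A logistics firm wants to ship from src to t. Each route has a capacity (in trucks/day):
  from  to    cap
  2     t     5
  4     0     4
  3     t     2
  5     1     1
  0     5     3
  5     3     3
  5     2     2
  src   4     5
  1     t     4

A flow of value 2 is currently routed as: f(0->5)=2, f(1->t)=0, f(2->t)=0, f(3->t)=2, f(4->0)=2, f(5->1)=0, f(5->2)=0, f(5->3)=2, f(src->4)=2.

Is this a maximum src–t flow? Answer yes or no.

No

Residual path src->4->0->5->2->t has bottleneck 1 > 0.
Pushing 1 along it raises the flow to 3, so the given flow is not maximum.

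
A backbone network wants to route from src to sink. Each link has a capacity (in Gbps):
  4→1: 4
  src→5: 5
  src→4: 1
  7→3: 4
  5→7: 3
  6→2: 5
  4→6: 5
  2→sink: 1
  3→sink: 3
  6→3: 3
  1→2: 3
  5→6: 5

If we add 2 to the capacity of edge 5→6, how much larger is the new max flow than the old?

0

Original max flow = 4.
Edge 5→6 does not cross the min cut (source side {1, 2, 3, 4, 5, 6, 7, src}), so extra capacity there cannot help.
New max flow = 4. Increase = 0.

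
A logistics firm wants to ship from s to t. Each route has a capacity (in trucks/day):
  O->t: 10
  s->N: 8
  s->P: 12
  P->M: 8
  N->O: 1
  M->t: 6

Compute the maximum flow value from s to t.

Augment s->P->M->t: bottleneck 6. Total 6.
Augment s->N->O->t: bottleneck 1. Total 7.
No augmenting path remains in the residual graph.

7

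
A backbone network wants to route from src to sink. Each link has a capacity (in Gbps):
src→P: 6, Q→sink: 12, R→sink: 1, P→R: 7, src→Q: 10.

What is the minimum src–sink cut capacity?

Max flow = 11 (via 2 augmenting paths).
In the residual at optimum, the set reachable from src is {P, R, src}.
Cut edges: src→Q (cap 10), R→sink (cap 1). Sum = 11.

11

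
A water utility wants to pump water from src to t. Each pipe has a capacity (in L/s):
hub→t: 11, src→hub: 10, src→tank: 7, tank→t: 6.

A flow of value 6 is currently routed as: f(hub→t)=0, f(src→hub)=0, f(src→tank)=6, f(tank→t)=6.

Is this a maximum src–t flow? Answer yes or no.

Residual path src→hub→t has bottleneck 10 > 0.
Pushing 10 along it raises the flow to 16, so the given flow is not maximum.

No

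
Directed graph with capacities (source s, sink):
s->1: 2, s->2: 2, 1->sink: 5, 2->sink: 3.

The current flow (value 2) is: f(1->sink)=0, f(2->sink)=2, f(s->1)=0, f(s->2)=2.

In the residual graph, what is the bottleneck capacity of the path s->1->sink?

Residual capacities along the path: s->1: 2, 1->sink: 5.
Minimum is 2.

2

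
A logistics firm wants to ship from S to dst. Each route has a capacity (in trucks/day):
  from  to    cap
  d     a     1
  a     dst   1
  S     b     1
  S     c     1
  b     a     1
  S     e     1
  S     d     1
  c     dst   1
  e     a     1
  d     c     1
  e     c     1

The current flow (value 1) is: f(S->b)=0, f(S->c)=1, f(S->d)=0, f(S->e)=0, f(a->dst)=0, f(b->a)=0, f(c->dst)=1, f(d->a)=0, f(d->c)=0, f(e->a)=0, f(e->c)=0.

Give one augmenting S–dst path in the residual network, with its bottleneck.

S->b->a->dst, bottleneck 1

Residual along S->b->a->dst: S->b: 1, b->a: 1, a->dst: 1.
Bottleneck = min = 1.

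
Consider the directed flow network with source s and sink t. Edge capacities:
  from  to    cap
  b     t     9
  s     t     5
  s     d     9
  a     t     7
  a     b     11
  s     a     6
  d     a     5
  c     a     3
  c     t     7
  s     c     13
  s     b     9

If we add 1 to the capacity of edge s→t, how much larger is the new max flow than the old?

1

Original max flow = 28.
After raising cap(s→t), augmenting paths through that edge carry 1 more unit.
New max flow = 29. Increase = 1.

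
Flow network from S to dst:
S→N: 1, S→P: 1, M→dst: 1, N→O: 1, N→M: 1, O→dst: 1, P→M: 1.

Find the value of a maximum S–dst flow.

2

Augment S→N→O→dst: bottleneck 1. Total 1.
Augment S→P→M→dst: bottleneck 1. Total 2.
No augmenting path remains in the residual graph.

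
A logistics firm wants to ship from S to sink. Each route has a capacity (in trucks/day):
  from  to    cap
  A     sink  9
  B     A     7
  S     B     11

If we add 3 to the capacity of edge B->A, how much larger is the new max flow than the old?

Original max flow = 7.
After raising cap(B->A), augmenting paths through that edge carry 2 more units.
New max flow = 9. Increase = 2.

2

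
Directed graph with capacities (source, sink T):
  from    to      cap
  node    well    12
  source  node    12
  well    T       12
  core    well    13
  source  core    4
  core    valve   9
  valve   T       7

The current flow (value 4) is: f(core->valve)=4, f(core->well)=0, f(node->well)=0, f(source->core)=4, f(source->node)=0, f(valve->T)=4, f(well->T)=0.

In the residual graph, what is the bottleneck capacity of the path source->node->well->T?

12

Residual capacities along the path: source->node: 12, node->well: 12, well->T: 12.
Minimum is 12.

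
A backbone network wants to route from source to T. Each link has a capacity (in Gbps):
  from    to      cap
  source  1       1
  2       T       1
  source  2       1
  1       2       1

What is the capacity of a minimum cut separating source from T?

Max flow = 1 (via 1 augmenting path).
In the residual at optimum, the set reachable from source is {1, 2, source}.
Cut edges: 2->T (cap 1). Sum = 1.

1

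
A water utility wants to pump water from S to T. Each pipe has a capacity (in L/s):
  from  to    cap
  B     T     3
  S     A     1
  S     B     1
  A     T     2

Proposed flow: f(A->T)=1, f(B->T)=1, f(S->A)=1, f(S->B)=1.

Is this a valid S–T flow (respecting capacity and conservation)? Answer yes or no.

Every edge has 0 ≤ f(e) ≤ cap(e).
At each intermediate node, inflow equals outflow.

Yes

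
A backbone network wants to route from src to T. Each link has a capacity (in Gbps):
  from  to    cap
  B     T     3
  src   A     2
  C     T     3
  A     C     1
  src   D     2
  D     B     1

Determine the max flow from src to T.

Augment src→D→B→T: bottleneck 1. Total 1.
Augment src→A→C→T: bottleneck 1. Total 2.
No augmenting path remains in the residual graph.

2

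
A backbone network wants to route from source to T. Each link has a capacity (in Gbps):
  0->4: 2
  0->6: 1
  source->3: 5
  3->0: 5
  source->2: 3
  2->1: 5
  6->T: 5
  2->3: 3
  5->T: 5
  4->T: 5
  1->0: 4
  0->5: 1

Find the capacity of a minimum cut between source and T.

Max flow = 4 (via 3 augmenting paths).
In the residual at optimum, the set reachable from source is {0, 1, 2, 3, source}.
Cut edges: 0->5 (cap 1), 0->4 (cap 2), 0->6 (cap 1). Sum = 4.

4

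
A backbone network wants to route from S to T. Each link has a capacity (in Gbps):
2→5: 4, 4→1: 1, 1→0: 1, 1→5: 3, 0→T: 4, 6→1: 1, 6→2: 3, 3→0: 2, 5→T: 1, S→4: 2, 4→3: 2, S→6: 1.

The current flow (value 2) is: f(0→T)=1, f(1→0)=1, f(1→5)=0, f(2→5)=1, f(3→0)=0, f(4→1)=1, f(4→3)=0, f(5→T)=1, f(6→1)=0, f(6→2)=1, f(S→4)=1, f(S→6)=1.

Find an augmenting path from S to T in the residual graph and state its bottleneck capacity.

Residual along S→4→3→0→T: S→4: 1, 4→3: 2, 3→0: 2, 0→T: 3.
Bottleneck = min = 1.

S→4→3→0→T, bottleneck 1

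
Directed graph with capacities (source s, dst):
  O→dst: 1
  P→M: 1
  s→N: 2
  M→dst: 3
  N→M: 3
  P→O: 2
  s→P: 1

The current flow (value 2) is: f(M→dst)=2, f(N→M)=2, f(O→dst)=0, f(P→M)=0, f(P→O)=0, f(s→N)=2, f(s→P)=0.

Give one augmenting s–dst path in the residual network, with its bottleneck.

Residual along s→P→M→dst: s→P: 1, P→M: 1, M→dst: 1.
Bottleneck = min = 1.

s→P→M→dst, bottleneck 1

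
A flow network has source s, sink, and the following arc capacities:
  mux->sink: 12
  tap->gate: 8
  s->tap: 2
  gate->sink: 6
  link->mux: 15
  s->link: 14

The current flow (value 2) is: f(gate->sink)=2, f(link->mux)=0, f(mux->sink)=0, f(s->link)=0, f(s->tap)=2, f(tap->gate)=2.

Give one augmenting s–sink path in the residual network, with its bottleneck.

Residual along s->link->mux->sink: s->link: 14, link->mux: 15, mux->sink: 12.
Bottleneck = min = 12.

s->link->mux->sink, bottleneck 12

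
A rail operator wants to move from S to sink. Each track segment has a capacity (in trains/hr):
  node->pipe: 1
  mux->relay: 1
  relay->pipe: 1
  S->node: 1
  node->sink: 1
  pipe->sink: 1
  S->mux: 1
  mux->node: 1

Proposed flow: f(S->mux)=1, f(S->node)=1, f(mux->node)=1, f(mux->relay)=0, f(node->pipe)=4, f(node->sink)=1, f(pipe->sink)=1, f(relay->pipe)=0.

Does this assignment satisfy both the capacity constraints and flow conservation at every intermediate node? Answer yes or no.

No

Capacity violated on node->pipe: flow 4 > capacity 1.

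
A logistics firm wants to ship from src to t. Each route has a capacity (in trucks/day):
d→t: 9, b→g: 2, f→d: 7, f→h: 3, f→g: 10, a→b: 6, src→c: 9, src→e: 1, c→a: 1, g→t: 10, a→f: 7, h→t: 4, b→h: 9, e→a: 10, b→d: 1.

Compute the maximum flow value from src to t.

2

Augment src→e→a→b→h→t: bottleneck 1. Total 1.
Augment src→c→a→b→h→t: bottleneck 1. Total 2.
No augmenting path remains in the residual graph.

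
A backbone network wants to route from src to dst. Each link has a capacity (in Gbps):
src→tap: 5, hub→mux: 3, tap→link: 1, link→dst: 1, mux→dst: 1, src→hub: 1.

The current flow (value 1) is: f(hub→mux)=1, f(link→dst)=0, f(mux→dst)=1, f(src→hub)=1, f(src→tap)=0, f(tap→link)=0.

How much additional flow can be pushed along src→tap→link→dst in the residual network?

1

Residual capacities along the path: src→tap: 5, tap→link: 1, link→dst: 1.
Minimum is 1.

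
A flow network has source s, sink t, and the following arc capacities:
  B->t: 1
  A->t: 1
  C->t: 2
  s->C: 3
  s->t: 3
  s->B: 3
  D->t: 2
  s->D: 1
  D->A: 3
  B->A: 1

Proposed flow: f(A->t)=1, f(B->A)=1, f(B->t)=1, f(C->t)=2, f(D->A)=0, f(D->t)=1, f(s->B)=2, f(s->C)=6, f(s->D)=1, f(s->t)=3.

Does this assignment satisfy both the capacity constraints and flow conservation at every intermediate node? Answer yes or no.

Capacity violated on s->C: flow 6 > capacity 3.

No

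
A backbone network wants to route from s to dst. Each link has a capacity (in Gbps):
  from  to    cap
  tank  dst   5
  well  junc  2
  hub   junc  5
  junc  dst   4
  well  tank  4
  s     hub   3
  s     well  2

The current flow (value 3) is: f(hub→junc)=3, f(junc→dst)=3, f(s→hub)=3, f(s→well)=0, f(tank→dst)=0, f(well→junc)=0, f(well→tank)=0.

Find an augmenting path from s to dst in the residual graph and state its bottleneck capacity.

s→well→junc→dst, bottleneck 1

Residual along s→well→junc→dst: s→well: 2, well→junc: 2, junc→dst: 1.
Bottleneck = min = 1.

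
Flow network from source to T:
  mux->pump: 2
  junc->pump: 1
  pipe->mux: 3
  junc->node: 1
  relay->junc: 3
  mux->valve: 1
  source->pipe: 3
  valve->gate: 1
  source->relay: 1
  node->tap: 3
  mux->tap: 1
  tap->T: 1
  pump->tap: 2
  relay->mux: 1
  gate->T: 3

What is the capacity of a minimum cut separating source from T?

2

Max flow = 2 (via 2 augmenting paths).
In the residual at optimum, the set reachable from source is {junc, mux, node, pipe, pump, relay, source, tap}.
Cut edges: mux->valve (cap 1), tap->T (cap 1). Sum = 2.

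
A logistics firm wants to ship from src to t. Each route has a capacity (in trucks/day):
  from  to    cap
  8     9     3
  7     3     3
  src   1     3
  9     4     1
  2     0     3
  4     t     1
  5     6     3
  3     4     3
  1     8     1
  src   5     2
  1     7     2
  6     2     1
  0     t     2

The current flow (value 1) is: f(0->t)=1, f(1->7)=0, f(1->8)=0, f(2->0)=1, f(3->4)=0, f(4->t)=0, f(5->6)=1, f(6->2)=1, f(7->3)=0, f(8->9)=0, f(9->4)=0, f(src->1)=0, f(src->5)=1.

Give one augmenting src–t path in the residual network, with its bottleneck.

src->1->7->3->4->t, bottleneck 1

Residual along src->1->7->3->4->t: src->1: 3, 1->7: 2, 7->3: 3, 3->4: 3, 4->t: 1.
Bottleneck = min = 1.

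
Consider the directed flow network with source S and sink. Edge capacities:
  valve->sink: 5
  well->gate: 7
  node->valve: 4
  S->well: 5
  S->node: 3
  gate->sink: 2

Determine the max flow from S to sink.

Augment S->well->gate->sink: bottleneck 2. Total 2.
Augment S->node->valve->sink: bottleneck 3. Total 5.
No augmenting path remains in the residual graph.

5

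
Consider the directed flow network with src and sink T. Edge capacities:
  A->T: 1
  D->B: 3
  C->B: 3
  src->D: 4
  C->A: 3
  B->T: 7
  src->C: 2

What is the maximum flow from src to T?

Augment src->D->B->T: bottleneck 3. Total 3.
Augment src->C->B->T: bottleneck 2. Total 5.
No augmenting path remains in the residual graph.

5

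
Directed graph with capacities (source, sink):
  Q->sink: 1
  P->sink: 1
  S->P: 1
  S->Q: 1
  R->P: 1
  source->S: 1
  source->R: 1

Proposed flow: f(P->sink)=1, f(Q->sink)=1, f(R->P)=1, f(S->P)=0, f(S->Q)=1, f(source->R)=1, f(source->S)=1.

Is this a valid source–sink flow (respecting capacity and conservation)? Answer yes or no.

Every edge has 0 ≤ f(e) ≤ cap(e).
At each intermediate node, inflow equals outflow.

Yes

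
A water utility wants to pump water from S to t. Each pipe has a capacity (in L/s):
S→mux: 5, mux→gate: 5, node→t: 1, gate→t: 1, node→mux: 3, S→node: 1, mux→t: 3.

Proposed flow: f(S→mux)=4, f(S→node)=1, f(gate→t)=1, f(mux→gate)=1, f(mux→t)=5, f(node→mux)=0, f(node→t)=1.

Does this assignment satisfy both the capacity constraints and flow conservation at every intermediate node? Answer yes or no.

No

Capacity violated on mux→t: flow 5 > capacity 3.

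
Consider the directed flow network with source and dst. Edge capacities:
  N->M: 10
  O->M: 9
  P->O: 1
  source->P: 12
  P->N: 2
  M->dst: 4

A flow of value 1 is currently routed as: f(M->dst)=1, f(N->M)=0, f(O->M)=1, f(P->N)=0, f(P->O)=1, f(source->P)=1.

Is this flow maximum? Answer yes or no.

Residual path source->P->N->M->dst has bottleneck 2 > 0.
Pushing 2 along it raises the flow to 3, so the given flow is not maximum.

No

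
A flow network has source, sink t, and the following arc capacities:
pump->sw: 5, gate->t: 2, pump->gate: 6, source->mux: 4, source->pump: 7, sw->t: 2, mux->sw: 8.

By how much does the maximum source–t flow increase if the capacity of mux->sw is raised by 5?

Original max flow = 4.
Edge mux->sw does not cross the min cut (source side {gate, mux, pump, source, sw}), so extra capacity there cannot help.
New max flow = 4. Increase = 0.

0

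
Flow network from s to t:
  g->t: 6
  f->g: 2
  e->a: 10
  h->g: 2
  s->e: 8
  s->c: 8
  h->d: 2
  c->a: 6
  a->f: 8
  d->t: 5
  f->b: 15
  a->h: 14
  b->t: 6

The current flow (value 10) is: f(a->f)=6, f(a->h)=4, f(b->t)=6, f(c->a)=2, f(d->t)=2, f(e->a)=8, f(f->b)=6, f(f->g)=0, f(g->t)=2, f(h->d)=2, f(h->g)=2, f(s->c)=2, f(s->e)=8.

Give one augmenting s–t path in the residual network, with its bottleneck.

Residual along s->c->a->f->g->t: s->c: 6, c->a: 4, a->f: 2, f->g: 2, g->t: 4.
Bottleneck = min = 2.

s->c->a->f->g->t, bottleneck 2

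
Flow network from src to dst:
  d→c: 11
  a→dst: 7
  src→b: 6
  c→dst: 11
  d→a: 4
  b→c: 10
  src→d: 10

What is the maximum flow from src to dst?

15

Augment src→d→a→dst: bottleneck 4. Total 4.
Augment src→d→c→dst: bottleneck 6. Total 10.
Augment src→b→c→dst: bottleneck 5. Total 15.
No augmenting path remains in the residual graph.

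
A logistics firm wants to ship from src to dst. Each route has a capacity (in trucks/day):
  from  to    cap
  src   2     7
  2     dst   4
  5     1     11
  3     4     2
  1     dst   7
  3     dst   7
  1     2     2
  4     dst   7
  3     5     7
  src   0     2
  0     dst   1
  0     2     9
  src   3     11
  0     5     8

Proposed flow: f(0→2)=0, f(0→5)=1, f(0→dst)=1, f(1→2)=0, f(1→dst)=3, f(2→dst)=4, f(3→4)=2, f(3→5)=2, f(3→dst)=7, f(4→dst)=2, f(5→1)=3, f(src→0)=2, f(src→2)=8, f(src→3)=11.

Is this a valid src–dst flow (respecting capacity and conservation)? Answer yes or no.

Capacity violated on src→2: flow 8 > capacity 7.

No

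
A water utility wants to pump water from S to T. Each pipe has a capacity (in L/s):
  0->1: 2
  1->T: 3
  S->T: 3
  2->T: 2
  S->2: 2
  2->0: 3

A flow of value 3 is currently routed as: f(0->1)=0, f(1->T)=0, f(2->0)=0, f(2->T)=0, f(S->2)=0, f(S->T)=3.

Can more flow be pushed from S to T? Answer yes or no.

Yes

Residual path S->2->T has bottleneck 2 > 0.
Pushing 2 along it raises the flow to 5, so the given flow is not maximum.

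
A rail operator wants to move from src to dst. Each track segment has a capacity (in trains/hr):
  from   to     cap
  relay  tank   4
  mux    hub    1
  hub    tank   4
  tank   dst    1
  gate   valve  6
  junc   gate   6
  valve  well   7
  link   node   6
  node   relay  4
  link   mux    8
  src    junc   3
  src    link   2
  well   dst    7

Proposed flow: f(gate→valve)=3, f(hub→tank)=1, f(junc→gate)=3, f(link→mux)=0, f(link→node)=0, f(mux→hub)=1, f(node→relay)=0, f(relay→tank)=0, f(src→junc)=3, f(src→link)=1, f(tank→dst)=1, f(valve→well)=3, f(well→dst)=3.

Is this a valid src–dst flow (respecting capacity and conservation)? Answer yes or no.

Conservation fails at mux: inflow 0 ≠ outflow 1.

No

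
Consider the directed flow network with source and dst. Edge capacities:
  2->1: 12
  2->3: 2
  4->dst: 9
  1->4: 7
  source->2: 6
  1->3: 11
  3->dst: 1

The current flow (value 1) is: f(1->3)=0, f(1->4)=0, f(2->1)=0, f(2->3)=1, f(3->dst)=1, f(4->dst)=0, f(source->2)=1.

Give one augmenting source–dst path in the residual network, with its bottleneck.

source->2->1->4->dst, bottleneck 5

Residual along source->2->1->4->dst: source->2: 5, 2->1: 12, 1->4: 7, 4->dst: 9.
Bottleneck = min = 5.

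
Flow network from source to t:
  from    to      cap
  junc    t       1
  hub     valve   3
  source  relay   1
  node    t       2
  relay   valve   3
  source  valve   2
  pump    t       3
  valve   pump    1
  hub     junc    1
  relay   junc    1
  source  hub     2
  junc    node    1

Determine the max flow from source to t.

3

Augment source→hub→junc→t: bottleneck 1. Total 1.
Augment source→valve→pump→t: bottleneck 1. Total 2.
Augment source→relay→junc→node→t: bottleneck 1. Total 3.
No augmenting path remains in the residual graph.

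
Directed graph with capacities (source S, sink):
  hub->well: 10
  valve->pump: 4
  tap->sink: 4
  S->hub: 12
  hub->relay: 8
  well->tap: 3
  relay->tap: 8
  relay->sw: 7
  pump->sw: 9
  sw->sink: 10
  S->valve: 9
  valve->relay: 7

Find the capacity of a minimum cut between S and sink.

Max flow = 14 (via 4 augmenting paths).
In the residual at optimum, the set reachable from S is {S, hub, pump, relay, sw, tap, valve, well}.
Cut edges: sw->sink (cap 10), tap->sink (cap 4). Sum = 14.

14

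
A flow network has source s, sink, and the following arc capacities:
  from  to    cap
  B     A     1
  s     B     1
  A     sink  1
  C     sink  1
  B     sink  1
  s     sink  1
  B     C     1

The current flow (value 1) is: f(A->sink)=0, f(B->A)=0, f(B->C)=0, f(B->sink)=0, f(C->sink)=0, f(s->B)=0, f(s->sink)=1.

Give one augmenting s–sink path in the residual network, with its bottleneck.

s->B->sink, bottleneck 1

Residual along s->B->sink: s->B: 1, B->sink: 1.
Bottleneck = min = 1.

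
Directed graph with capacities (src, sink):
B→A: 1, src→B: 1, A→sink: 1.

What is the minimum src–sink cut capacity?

Max flow = 1 (via 1 augmenting path).
In the residual at optimum, the set reachable from src is {src}.
Cut edges: src→B (cap 1). Sum = 1.

1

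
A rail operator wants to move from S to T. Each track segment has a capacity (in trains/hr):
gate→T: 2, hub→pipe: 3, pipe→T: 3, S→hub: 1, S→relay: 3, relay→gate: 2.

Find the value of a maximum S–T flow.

Augment S→relay→gate→T: bottleneck 2. Total 2.
Augment S→hub→pipe→T: bottleneck 1. Total 3.
No augmenting path remains in the residual graph.

3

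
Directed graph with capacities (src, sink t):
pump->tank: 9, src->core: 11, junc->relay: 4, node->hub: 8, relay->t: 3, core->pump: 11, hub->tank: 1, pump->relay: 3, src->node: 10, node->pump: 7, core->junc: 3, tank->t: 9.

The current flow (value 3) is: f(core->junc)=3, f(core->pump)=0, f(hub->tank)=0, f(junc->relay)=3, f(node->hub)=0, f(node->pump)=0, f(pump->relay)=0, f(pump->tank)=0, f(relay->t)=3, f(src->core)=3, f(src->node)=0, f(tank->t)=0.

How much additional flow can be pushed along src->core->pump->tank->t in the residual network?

8

Residual capacities along the path: src->core: 8, core->pump: 11, pump->tank: 9, tank->t: 9.
Minimum is 8.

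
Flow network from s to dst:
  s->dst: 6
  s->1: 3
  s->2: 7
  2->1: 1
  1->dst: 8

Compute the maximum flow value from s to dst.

10

Augment s->dst: bottleneck 6. Total 6.
Augment s->1->dst: bottleneck 3. Total 9.
Augment s->2->1->dst: bottleneck 1. Total 10.
No augmenting path remains in the residual graph.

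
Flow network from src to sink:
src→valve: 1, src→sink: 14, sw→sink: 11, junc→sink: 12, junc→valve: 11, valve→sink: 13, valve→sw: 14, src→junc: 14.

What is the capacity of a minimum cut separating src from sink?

Max flow = 29 (via 4 augmenting paths).
In the residual at optimum, the set reachable from src is {src}.
Cut edges: src→junc (cap 14), src→valve (cap 1), src→sink (cap 14). Sum = 29.

29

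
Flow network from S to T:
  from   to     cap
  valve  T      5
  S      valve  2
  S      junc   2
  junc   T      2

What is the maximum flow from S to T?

Augment S->valve->T: bottleneck 2. Total 2.
Augment S->junc->T: bottleneck 2. Total 4.
No augmenting path remains in the residual graph.

4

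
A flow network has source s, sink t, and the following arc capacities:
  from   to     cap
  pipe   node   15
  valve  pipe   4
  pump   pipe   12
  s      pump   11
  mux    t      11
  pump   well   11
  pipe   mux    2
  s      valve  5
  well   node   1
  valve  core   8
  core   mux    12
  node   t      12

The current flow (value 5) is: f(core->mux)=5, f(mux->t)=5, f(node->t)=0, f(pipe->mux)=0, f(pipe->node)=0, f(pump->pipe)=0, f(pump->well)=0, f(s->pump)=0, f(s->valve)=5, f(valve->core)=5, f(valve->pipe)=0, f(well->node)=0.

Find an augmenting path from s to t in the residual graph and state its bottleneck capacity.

s->pump->pipe->mux->t, bottleneck 2

Residual along s->pump->pipe->mux->t: s->pump: 11, pump->pipe: 12, pipe->mux: 2, mux->t: 6.
Bottleneck = min = 2.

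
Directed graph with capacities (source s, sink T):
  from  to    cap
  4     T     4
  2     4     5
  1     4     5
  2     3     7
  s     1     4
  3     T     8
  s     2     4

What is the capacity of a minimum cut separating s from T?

Max flow = 8 (via 2 augmenting paths).
In the residual at optimum, the set reachable from s is {s}.
Cut edges: s->2 (cap 4), s->1 (cap 4). Sum = 8.

8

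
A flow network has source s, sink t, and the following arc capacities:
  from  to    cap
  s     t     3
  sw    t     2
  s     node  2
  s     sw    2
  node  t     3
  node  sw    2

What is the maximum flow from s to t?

Augment s->t: bottleneck 3. Total 3.
Augment s->node->t: bottleneck 2. Total 5.
Augment s->sw->t: bottleneck 2. Total 7.
No augmenting path remains in the residual graph.

7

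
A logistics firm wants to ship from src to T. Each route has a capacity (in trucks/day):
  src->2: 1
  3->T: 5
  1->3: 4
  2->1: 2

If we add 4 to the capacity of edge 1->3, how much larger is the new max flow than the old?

Original max flow = 1.
Edge 1->3 does not cross the min cut (source side {src}), so extra capacity there cannot help.
New max flow = 1. Increase = 0.

0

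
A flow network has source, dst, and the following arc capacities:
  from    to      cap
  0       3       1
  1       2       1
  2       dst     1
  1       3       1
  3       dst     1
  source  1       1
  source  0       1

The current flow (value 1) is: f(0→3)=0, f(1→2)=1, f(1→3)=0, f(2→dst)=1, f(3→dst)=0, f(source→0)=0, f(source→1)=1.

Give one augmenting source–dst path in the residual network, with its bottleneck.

Residual along source→0→3→dst: source→0: 1, 0→3: 1, 3→dst: 1.
Bottleneck = min = 1.

source→0→3→dst, bottleneck 1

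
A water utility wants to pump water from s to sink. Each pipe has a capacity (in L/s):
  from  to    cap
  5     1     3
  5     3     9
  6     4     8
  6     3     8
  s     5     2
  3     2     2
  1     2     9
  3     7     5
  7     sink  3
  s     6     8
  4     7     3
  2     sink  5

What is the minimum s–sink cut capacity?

Max flow = 7 (via 3 augmenting paths).
In the residual at optimum, the set reachable from s is {3, 4, 6, 7, s}.
Cut edges: s->5 (cap 2), 3->2 (cap 2), 7->sink (cap 3). Sum = 7.

7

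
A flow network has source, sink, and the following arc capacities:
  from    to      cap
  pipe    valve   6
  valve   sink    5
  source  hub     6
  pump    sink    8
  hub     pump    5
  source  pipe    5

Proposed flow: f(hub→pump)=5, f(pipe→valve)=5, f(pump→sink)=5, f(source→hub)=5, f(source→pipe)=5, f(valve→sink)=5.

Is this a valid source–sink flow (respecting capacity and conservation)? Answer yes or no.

Yes

Every edge has 0 ≤ f(e) ≤ cap(e).
At each intermediate node, inflow equals outflow.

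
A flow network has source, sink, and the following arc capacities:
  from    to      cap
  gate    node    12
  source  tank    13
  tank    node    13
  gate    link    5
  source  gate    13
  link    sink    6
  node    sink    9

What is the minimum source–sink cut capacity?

Max flow = 14 (via 2 augmenting paths).
In the residual at optimum, the set reachable from source is {gate, node, source, tank}.
Cut edges: gate→link (cap 5), node→sink (cap 9). Sum = 14.

14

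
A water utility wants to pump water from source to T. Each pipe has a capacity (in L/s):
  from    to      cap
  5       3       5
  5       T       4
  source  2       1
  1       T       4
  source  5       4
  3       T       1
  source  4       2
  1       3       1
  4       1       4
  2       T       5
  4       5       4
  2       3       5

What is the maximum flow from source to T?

7

Augment source->2->T: bottleneck 1. Total 1.
Augment source->5->T: bottleneck 4. Total 5.
Augment source->4->1->T: bottleneck 2. Total 7.
No augmenting path remains in the residual graph.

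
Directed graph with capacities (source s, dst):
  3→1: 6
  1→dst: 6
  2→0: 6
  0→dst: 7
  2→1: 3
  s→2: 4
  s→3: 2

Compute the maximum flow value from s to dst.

Augment s→2→0→dst: bottleneck 4. Total 4.
Augment s→3→1→dst: bottleneck 2. Total 6.
No augmenting path remains in the residual graph.

6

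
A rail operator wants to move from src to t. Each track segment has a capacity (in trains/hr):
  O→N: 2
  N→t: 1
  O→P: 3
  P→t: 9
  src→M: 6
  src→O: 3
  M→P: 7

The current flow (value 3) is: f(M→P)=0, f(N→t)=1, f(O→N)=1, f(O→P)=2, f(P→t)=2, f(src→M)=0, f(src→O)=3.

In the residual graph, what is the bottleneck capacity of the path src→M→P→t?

Residual capacities along the path: src→M: 6, M→P: 7, P→t: 7.
Minimum is 6.

6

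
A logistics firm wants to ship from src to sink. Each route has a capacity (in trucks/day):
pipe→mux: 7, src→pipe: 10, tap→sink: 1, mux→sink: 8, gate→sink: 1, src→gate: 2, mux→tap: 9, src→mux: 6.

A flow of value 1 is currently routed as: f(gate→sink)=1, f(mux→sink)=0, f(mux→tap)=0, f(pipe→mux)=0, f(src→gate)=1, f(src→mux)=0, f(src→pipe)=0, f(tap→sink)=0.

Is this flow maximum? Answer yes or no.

No

Residual path src→mux→sink has bottleneck 6 > 0.
Pushing 6 along it raises the flow to 7, so the given flow is not maximum.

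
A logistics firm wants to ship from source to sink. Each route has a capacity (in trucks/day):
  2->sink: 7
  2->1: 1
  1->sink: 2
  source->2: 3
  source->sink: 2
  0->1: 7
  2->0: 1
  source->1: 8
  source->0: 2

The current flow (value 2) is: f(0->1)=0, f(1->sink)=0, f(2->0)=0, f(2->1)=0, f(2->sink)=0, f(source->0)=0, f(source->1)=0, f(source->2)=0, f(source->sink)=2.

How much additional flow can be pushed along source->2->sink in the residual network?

Residual capacities along the path: source->2: 3, 2->sink: 7.
Minimum is 3.

3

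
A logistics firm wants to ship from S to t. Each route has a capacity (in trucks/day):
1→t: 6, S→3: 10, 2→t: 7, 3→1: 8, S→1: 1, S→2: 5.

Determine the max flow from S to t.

11

Augment S→1→t: bottleneck 1. Total 1.
Augment S→2→t: bottleneck 5. Total 6.
Augment S→3→1→t: bottleneck 5. Total 11.
No augmenting path remains in the residual graph.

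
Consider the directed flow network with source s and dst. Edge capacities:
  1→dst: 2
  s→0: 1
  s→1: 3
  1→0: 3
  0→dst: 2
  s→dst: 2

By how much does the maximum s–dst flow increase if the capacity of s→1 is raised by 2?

Original max flow = 6.
Even with extra capacity on s→1, another cut of capacity 6 remains binding.
New max flow = 6. Increase = 0.

0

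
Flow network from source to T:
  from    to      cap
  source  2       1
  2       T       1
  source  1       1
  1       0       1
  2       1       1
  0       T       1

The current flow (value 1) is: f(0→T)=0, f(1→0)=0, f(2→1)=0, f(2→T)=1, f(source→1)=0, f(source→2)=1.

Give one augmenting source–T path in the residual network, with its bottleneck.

Residual along source→1→0→T: source→1: 1, 1→0: 1, 0→T: 1.
Bottleneck = min = 1.

source→1→0→T, bottleneck 1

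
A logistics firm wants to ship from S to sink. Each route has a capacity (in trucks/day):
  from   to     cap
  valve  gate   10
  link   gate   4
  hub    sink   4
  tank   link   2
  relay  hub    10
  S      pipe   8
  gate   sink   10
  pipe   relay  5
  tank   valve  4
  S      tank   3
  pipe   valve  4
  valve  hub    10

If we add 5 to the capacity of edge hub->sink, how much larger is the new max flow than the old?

0

Original max flow = 11.
Edge hub->sink does not cross the min cut (source side {S}), so extra capacity there cannot help.
New max flow = 11. Increase = 0.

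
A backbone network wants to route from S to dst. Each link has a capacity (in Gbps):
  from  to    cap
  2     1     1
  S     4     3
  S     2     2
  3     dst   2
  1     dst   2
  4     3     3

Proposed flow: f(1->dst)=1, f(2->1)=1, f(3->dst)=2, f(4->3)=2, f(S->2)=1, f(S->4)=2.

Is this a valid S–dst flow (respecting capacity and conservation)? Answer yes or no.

Yes

Every edge has 0 ≤ f(e) ≤ cap(e).
At each intermediate node, inflow equals outflow.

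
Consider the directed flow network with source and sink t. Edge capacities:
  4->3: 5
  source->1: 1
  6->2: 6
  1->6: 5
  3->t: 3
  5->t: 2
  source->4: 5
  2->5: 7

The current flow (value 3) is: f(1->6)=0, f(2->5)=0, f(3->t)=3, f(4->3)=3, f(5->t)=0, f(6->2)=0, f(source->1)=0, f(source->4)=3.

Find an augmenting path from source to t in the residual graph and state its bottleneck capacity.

source->1->6->2->5->t, bottleneck 1

Residual along source->1->6->2->5->t: source->1: 1, 1->6: 5, 6->2: 6, 2->5: 7, 5->t: 2.
Bottleneck = min = 1.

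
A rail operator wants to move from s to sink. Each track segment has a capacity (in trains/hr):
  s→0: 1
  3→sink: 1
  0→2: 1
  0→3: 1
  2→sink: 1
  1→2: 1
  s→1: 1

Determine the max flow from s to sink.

Augment s→1→2→sink: bottleneck 1. Total 1.
Augment s→0→3→sink: bottleneck 1. Total 2.
No augmenting path remains in the residual graph.

2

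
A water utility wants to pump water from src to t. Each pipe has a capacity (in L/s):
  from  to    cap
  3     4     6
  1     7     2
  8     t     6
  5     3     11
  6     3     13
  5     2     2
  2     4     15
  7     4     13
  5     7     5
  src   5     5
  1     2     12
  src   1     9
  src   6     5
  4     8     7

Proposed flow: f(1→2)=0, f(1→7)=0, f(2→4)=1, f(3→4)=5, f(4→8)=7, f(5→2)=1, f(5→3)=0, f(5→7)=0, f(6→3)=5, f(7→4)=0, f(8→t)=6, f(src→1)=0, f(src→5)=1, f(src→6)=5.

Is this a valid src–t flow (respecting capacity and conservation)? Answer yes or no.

Conservation fails at 4: inflow 6 ≠ outflow 7.

No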